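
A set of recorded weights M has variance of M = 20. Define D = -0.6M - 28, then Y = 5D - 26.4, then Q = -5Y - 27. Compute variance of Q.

variance of Q = 4500

variance of D = (-0.6)²·20 = 7.2.
variance of Y = 5²·7.2 = 180.
variance of Q = (-5)²·180 = 4500.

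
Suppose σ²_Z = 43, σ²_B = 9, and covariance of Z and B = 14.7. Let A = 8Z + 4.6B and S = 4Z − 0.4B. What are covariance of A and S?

By bilinearity, covariance of A and S = ac·σ²_Z + bd·σ²_B + (ad+bc)·covariance of Z and B, with a=8, b=4.6, c=4, d=-0.4.
ac·σ²_Z = 8·4·43 = 1376
bd·σ²_B = 4.6·(-0.4)·9 = -16.56
(ad+bc)·covariance of Z and B = (15.2)·14.7 = 223.44
covariance of A and S = 1376 + (-16.56) + 223.44 = 1582.88.

covariance of A and S = 1582.88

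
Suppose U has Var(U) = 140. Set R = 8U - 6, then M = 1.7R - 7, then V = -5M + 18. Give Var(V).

Var(V) = 647360

Var(R) = 8²·140 = 8960.
Var(M) = 1.7²·8960 = 25894.4.
Var(V) = (-5)²·25894.4 = 647360.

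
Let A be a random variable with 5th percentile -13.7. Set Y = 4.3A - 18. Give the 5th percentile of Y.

Since a = 4.3 > 0 the transformation is increasing, so the 5th percentile of Y = a·(P_{5} of A) + b = 4.3·(-13.7) + (-18) = -76.91.

5th percentile of Y = -76.91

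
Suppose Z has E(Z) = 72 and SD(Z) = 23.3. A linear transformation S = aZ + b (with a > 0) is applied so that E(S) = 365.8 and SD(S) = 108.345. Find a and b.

SD(S) = a·SD(Z) (a > 0), so a = 108.345/23.3 = 4.65.
E(S) = a·E(Z) + b, so b = 365.8 − 4.65·72 = 31.

a = 4.65, b = 31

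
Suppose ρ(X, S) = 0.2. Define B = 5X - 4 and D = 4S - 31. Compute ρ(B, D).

Linear rescalings preserve correlation up to sign; here the slopes 5 and 4 have the same sign, so ρ(B, D) = ρ(X, S) = 0.2.

ρ(B, D) = 0.2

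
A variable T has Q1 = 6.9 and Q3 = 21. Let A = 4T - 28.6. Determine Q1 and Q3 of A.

a = 4 > 0: Q1(A) = a·Q1(T)+b = -1, Q3(A) = a·Q3(T)+b = 55.4.

Q1(A) = -1, Q3(A) = 55.4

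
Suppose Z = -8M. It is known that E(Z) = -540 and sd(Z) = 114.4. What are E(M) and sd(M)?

E(M) = 67.5, sd(M) = 14.3

From Z = -8M: E(Z) = a·E(M) + b, so E(M) = (E(Z) − b)/a = (-540 − 0)/(-8) = 67.5.
sd(Z) = |a|·sd(M), so sd(M) = 114.4/|-8| = 14.3.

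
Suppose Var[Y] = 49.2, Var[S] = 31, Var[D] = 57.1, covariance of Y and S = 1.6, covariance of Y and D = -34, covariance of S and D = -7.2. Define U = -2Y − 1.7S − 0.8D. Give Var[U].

Var[U] = 205.43

Var[U] = a²·Var[Y] + b²·Var[S] + c²·Var[D] + 2ab·covariance of Y and S + 2ac·covariance of Y and D + 2bc·covariance of S and D, with a = -2, b = -1.7, c = -0.8.
= 196.8 + 89.59 + 36.544 + 10.88 + (-108.8) + (-19.584)
= 205.43.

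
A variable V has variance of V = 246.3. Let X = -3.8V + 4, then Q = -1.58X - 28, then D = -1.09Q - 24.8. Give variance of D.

variance of D = 10548.69595550448

variance of X = (-3.8)²·246.3 = 3556.572.
variance of Q = (-1.58)²·3556.572 = 8878.6263408.
variance of D = (-1.09)²·8878.6263408 = 10548.69595550448.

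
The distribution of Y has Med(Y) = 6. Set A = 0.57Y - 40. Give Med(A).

Med(A) = -36.58

A linear map preserves order up to sign, so Med(A) = a·Med(Y) + b = 0.57·6 + (-40) = -36.58.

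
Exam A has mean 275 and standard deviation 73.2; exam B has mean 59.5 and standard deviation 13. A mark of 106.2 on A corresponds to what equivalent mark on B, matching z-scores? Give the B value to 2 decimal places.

B = 29.52

z = (106.2 − 275)/73.2 ≈ -2.306.
B = 59.5 + z·13 = 59.5 + (106.2 − 275)·13/73.2 ≈ 29.52.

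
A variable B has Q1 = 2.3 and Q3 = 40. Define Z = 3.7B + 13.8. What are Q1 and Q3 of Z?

a = 3.7 > 0: Q1(Z) = a·Q1(B)+b = 22.31, Q3(Z) = a·Q3(B)+b = 161.8.

Q1(Z) = 22.31, Q3(Z) = 161.8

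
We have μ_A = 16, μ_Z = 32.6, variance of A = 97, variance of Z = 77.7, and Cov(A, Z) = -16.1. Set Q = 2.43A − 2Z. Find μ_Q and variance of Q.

μ_Q = 2.43·μ_A + (-2)·μ_Z = 2.43·16 + (-2)·32.6 = -26.32.
variance of Q = a²·variance of A + b²·variance of Z + 2ab·Cov(A, Z) with a = 2.43, b = -2.
= 2.43²·97 + (-2)²·77.7 + 2·2.43·(-2)·(-16.1)
= 572.7753 + 310.8 + 156.492 = 1040.0673.

μ_Q = -26.32, variance of Q = 1040.0673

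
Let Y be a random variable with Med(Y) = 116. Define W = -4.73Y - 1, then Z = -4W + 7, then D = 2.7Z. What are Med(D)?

Med(D) = 5955.444

Med(W) = (-4.73)·116 + (-1) = -549.68.
Med(Z) = (-4)·(-549.68) + 7 = 2205.72.
Med(D) = 2.7·2205.72 = 5955.444.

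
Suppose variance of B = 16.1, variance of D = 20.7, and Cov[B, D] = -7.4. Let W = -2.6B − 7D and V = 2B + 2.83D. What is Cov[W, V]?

Cov[W, V] = -335.7378

By bilinearity, Cov[W, V] = ac·variance of B + bd·variance of D + (ad+bc)·Cov[B, D], with a=-2.6, b=-7, c=2, d=2.83.
ac·variance of B = (-2.6)·2·16.1 = -83.72
bd·variance of D = (-7)·2.83·20.7 = -410.067
(ad+bc)·Cov[B, D] = (-21.358)·(-7.4) = 158.0492
Cov[W, V] = -83.72 + (-410.067) + 158.0492 = -335.7378.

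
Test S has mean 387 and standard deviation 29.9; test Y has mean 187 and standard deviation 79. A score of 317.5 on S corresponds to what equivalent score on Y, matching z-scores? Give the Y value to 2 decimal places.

Y = 3.37

z = (317.5 − 387)/29.9 ≈ -2.3244.
Y = 187 + z·79 = 187 + (317.5 − 387)·79/29.9 ≈ 3.37.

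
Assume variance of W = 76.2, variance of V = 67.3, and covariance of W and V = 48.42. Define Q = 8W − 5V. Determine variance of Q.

variance of Q = a²·variance of W + b²·variance of V + 2ab·covariance of W and V with a = 8, b = -5.
= 8²·76.2 + (-5)²·67.3 + 2·8·(-5)·48.42
= 4876.8 + 1682.5 + (-3873.6) = 2685.7.

variance of Q = 2685.7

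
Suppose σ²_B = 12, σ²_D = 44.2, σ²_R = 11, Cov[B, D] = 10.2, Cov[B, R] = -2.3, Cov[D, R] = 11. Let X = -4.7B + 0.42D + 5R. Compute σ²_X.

σ²_X = 661.90728

σ²_X = a²·σ²_B + b²·σ²_D + c²·σ²_R + 2ab·Cov[B, D] + 2ac·Cov[B, R] + 2bc·Cov[D, R], with a = -4.7, b = 0.42, c = 5.
= 265.08 + 7.79688 + 275 + (-40.2696) + 108.1 + 46.2
= 661.90728.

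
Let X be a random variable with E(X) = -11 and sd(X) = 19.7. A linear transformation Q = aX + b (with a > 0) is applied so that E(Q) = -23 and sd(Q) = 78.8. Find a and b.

sd(Q) = a·sd(X) (a > 0), so a = 78.8/19.7 = 4.
E(Q) = a·E(X) + b, so b = -23 − 4·(-11) = 21.

a = 4, b = 21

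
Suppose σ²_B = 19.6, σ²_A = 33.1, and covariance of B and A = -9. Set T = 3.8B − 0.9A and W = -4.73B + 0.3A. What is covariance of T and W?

By bilinearity, covariance of T and W = ac·σ²_B + bd·σ²_A + (ad+bc)·covariance of B and A, with a=3.8, b=-0.9, c=-4.73, d=0.3.
ac·σ²_B = 3.8·(-4.73)·19.6 = -352.2904
bd·σ²_A = (-0.9)·0.3·33.1 = -8.937
(ad+bc)·covariance of B and A = (5.397)·(-9) = -48.573
covariance of T and W = -352.2904 + (-8.937) + (-48.573) = -409.8004.

covariance of T and W = -409.8004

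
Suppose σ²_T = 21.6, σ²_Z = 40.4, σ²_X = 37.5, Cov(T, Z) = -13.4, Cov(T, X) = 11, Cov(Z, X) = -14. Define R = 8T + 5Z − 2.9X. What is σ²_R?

σ²_R = 1531.375

σ²_R = a²·σ²_T + b²·σ²_Z + c²·σ²_X + 2ab·Cov(T, Z) + 2ac·Cov(T, X) + 2bc·Cov(Z, X), with a = 8, b = 5, c = -2.9.
= 1382.4 + 1010 + 315.375 + (-1072) + (-510.4) + 406
= 1531.375.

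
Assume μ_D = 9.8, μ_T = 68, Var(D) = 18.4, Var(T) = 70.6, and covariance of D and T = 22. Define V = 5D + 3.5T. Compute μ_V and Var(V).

μ_V = 5·μ_D + 3.5·μ_T = 5·9.8 + 3.5·68 = 287.
Var(V) = a²·Var(D) + b²·Var(T) + 2ab·covariance of D and T with a = 5, b = 3.5.
= 5²·18.4 + 3.5²·70.6 + 2·5·3.5·22
= 460 + 864.85 + 770 = 2094.85.

μ_V = 287, Var(V) = 2094.85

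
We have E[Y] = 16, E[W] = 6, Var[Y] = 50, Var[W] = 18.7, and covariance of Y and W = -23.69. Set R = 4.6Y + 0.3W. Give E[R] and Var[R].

E[R] = 75.4, Var[R] = 994.2986

E[R] = 4.6·E[Y] + 0.3·E[W] = 4.6·16 + 0.3·6 = 75.4.
Var[R] = a²·Var[Y] + b²·Var[W] + 2ab·covariance of Y and W with a = 4.6, b = 0.3.
= 4.6²·50 + 0.3²·18.7 + 2·4.6·0.3·(-23.69)
= 1058 + 1.683 + (-65.3844) = 994.2986.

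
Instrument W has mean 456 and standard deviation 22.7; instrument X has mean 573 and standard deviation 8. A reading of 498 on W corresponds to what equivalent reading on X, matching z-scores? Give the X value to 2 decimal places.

X = 587.80

z = (498 − 456)/22.7 ≈ 1.8502.
X = 573 + z·8 = 573 + (498 − 456)·8/22.7 ≈ 587.80.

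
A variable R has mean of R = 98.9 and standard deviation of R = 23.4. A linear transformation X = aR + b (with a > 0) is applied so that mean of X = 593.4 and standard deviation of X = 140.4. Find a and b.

standard deviation of X = a·standard deviation of R (a > 0), so a = 140.4/23.4 = 6.
mean of X = a·mean of R + b, so b = 593.4 − 6·98.9 = 0.

a = 6, b = 0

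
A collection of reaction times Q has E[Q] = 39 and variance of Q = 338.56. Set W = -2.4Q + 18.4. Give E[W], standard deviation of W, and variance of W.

E[W] = -75.2, standard deviation of W = 44.16, variance of W = 1950.1056

W = -2.4Q + 18.4 is linear with a = -2.4, b = 18.4.
E[W] = a·E[Q] + b = (-2.4)·39 + 18.4 = -75.2.
standard deviation of Q = √338.56 = 18.4.
standard deviation of W = |a|·standard deviation of Q = |-2.4|·18.4 = 44.16.
variance of W = a²·variance of Q = (-2.4)²·338.56 = 1950.1056 (the additive constant 18.4 does not affect variance).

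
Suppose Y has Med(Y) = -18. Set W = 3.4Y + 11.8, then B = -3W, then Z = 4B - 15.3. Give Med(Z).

Med(Z) = 577.5

Med(W) = 3.4·(-18) + 11.8 = -49.4.
Med(B) = (-3)·(-49.4) = 148.2.
Med(Z) = 4·148.2 + (-15.3) = 577.5.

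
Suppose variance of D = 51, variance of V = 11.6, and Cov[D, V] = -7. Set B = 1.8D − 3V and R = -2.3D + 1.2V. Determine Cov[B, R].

Cov[B, R] = -316.32

By bilinearity, Cov[B, R] = ac·variance of D + bd·variance of V + (ad+bc)·Cov[D, V], with a=1.8, b=-3, c=-2.3, d=1.2.
ac·variance of D = 1.8·(-2.3)·51 = -211.14
bd·variance of V = (-3)·1.2·11.6 = -41.76
(ad+bc)·Cov[D, V] = (9.06)·(-7) = -63.42
Cov[B, R] = -211.14 + (-41.76) + (-63.42) = -316.32.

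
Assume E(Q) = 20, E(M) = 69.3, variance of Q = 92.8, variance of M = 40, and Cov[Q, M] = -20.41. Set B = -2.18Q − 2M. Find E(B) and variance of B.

E(B) = (-2.18)·E(Q) + (-2)·E(M) = (-2.18)·20 + (-2)·69.3 = -182.2.
variance of B = a²·variance of Q + b²·variance of M + 2ab·Cov[Q, M] with a = -2.18, b = -2.
= (-2.18)²·92.8 + (-2)²·40 + 2·(-2.18)·(-2)·(-20.41)
= 441.02272 + 160 + (-177.9752) = 423.04752.

E(B) = -182.2, variance of B = 423.04752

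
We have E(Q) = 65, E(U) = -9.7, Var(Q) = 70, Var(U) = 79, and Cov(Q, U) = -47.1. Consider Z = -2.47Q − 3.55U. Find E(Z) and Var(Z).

E(Z) = (-2.47)·E(Q) + (-3.55)·E(U) = (-2.47)·65 + (-3.55)·(-9.7) = -126.115.
Var(Z) = a²·Var(Q) + b²·Var(U) + 2ab·Cov(Q, U) with a = -2.47, b = -3.55.
= (-2.47)²·70 + (-3.55)²·79 + 2·(-2.47)·(-3.55)·(-47.1)
= 427.063 + 995.5975 + (-825.9927) = 596.6678.

E(Z) = -126.115, Var(Z) = 596.6678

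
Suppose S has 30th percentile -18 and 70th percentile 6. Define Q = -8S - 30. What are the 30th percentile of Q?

30th percentile of Q = -78

Since a = -8 < 0 the transformation is decreasing, reversing order: the 30th percentile of Q corresponds to the 70th percentile of S.
So P_{30}(Q) = a·P_{70}(S) + b = (-8)·6 + (-30) = -78.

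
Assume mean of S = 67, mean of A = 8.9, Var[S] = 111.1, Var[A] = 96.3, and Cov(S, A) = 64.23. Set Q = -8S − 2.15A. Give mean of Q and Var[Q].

mean of Q = -555.135, Var[Q] = 9765.05875

mean of Q = (-8)·mean of S + (-2.15)·mean of A = (-8)·67 + (-2.15)·8.9 = -555.135.
Var[Q] = a²·Var[S] + b²·Var[A] + 2ab·Cov(S, A) with a = -8, b = -2.15.
= (-8)²·111.1 + (-2.15)²·96.3 + 2·(-8)·(-2.15)·64.23
= 7110.4 + 445.14675 + 2209.512 = 9765.05875.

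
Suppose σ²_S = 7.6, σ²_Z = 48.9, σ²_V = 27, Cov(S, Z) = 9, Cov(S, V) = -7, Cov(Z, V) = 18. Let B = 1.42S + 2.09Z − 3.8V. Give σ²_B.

σ²_B = 461.85713

σ²_B = a²·σ²_S + b²·σ²_Z + c²·σ²_V + 2ab·Cov(S, Z) + 2ac·Cov(S, V) + 2bc·Cov(Z, V), with a = 1.42, b = 2.09, c = -3.8.
= 15.32464 + 213.60009 + 389.88 + 53.4204 + 75.544 + (-285.912)
= 461.85713.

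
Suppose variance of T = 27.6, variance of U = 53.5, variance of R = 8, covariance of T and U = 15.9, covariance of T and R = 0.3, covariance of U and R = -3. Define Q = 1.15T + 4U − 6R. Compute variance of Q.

variance of Q = 1466.641

variance of Q = a²·variance of T + b²·variance of U + c²·variance of R + 2ab·covariance of T and U + 2ac·covariance of T and R + 2bc·covariance of U and R, with a = 1.15, b = 4, c = -6.
= 36.501 + 856 + 288 + 146.28 + (-4.14) + 144
= 1466.641.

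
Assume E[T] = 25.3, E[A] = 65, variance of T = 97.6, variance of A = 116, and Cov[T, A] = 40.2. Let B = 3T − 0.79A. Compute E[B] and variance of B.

E[B] = 24.55, variance of B = 760.2476

E[B] = 3·E[T] + (-0.79)·E[A] = 3·25.3 + (-0.79)·65 = 24.55.
variance of B = a²·variance of T + b²·variance of A + 2ab·Cov[T, A] with a = 3, b = -0.79.
= 3²·97.6 + (-0.79)²·116 + 2·3·(-0.79)·40.2
= 878.4 + 72.3956 + (-190.548) = 760.2476.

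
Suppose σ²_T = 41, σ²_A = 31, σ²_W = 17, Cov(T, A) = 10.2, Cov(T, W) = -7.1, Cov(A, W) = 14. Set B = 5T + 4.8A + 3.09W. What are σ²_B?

σ²_B = 2587.0637

σ²_B = a²·σ²_T + b²·σ²_A + c²·σ²_W + 2ab·Cov(T, A) + 2ac·Cov(T, W) + 2bc·Cov(A, W), with a = 5, b = 4.8, c = 3.09.
= 1025 + 714.24 + 162.3177 + 489.6 + (-219.39) + 415.296
= 2587.0637.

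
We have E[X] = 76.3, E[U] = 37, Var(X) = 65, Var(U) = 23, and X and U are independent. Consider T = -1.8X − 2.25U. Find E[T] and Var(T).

E[T] = (-1.8)·E[X] + (-2.25)·E[U] = (-1.8)·76.3 + (-2.25)·37 = -220.59.
Var(T) = a²·Var(X) + b²·Var(U) + 2ab·covariance of X and U with a = -1.8, b = -2.25.
Independence gives covariance of X and U = 0.
= (-1.8)²·65 + (-2.25)²·23 + 2·(-1.8)·(-2.25)·0
= 210.6 + 116.4375 + 0 = 327.0375.

E[T] = -220.59, Var(T) = 327.0375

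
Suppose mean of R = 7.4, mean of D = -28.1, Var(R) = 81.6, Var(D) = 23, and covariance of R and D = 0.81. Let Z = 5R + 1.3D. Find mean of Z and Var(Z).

mean of Z = 5·mean of R + 1.3·mean of D = 5·7.4 + 1.3·(-28.1) = 0.47.
Var(Z) = a²·Var(R) + b²·Var(D) + 2ab·covariance of R and D with a = 5, b = 1.3.
= 5²·81.6 + 1.3²·23 + 2·5·1.3·0.81
= 2040 + 38.87 + 10.53 = 2089.4.

mean of Z = 0.47, Var(Z) = 2089.4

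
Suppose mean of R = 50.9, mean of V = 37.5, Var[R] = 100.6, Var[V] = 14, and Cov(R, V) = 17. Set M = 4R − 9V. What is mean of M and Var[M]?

mean of M = 4·mean of R + (-9)·mean of V = 4·50.9 + (-9)·37.5 = -133.9.
Var[M] = a²·Var[R] + b²·Var[V] + 2ab·Cov(R, V) with a = 4, b = -9.
= 4²·100.6 + (-9)²·14 + 2·4·(-9)·17
= 1609.6 + 1134 + (-1224) = 1519.6.

mean of M = -133.9, Var[M] = 1519.6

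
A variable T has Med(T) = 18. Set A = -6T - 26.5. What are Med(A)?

A linear map preserves order up to sign, so Med(A) = a·Med(T) + b = (-6)·18 + (-26.5) = -134.5.

Med(A) = -134.5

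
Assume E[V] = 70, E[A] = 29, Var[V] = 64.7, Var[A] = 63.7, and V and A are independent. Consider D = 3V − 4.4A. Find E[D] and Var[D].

E[D] = 82.4, Var[D] = 1815.532

E[D] = 3·E[V] + (-4.4)·E[A] = 3·70 + (-4.4)·29 = 82.4.
Var[D] = a²·Var[V] + b²·Var[A] + 2ab·covariance of V and A with a = 3, b = -4.4.
Independence gives covariance of V and A = 0.
= 3²·64.7 + (-4.4)²·63.7 + 2·3·(-4.4)·0
= 582.3 + 1233.232 + 0 = 1815.532.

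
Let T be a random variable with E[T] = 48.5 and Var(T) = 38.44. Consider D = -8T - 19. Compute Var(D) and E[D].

Var(D) = 2460.16, E[D] = -407

D = -8T - 19 is linear with a = -8, b = -19.
Var(D) = a²·Var(T) = (-8)²·38.44 = 2460.16 (the additive constant -19 does not affect variance).
E[D] = a·E[T] + b = (-8)·48.5 + (-19) = -407.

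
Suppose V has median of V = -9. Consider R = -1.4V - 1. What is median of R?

A linear map preserves order up to sign, so median of R = a·median of V + b = (-1.4)·(-9) + (-1) = 11.6.

median of R = 11.6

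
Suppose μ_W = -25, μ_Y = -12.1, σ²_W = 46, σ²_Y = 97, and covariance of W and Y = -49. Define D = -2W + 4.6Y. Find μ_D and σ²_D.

μ_D = (-2)·μ_W + 4.6·μ_Y = (-2)·(-25) + 4.6·(-12.1) = -5.66.
σ²_D = a²·σ²_W + b²·σ²_Y + 2ab·covariance of W and Y with a = -2, b = 4.6.
= (-2)²·46 + 4.6²·97 + 2·(-2)·4.6·(-49)
= 184 + 2052.52 + 901.6 = 3138.12.

μ_D = -5.66, σ²_D = 3138.12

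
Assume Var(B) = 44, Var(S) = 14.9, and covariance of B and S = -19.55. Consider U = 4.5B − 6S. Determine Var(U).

Var(U) = 2483.1

Var(U) = a²·Var(B) + b²·Var(S) + 2ab·covariance of B and S with a = 4.5, b = -6.
= 4.5²·44 + (-6)²·14.9 + 2·4.5·(-6)·(-19.55)
= 891 + 536.4 + 1055.7 = 2483.1.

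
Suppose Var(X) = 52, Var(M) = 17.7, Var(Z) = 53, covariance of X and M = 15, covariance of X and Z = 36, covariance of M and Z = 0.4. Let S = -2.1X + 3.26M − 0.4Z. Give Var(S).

Var(S) = a²·Var(X) + b²·Var(M) + c²·Var(Z) + 2ab·covariance of X and M + 2ac·covariance of X and Z + 2bc·covariance of M and Z, with a = -2.1, b = 3.26, c = -0.4.
= 229.32 + 188.10852 + 8.48 + (-205.38) + 60.48 + (-1.0432)
= 279.96532.

Var(S) = 279.96532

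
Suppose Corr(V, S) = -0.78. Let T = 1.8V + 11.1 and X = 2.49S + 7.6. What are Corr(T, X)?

Linear rescalings preserve correlation up to sign; here the slopes 1.8 and 2.49 have the same sign, so Corr(T, X) = Corr(V, S) = -0.78.

Corr(T, X) = -0.78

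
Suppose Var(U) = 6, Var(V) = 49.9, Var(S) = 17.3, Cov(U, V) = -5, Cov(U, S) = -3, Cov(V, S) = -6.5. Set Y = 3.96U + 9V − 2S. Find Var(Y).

Var(Y) = a²·Var(U) + b²·Var(V) + c²·Var(S) + 2ab·Cov(U, V) + 2ac·Cov(U, S) + 2bc·Cov(V, S), with a = 3.96, b = 9, c = -2.
= 94.0896 + 4041.9 + 69.2 + (-356.4) + 47.52 + 234
= 4130.3096.

Var(Y) = 4130.3096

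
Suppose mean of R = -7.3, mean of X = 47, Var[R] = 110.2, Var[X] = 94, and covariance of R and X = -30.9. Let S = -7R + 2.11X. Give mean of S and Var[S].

mean of S = 150.27, Var[S] = 6731.0834

mean of S = (-7)·mean of R + 2.11·mean of X = (-7)·(-7.3) + 2.11·47 = 150.27.
Var[S] = a²·Var[R] + b²·Var[X] + 2ab·covariance of R and X with a = -7, b = 2.11.
= (-7)²·110.2 + 2.11²·94 + 2·(-7)·2.11·(-30.9)
= 5399.8 + 418.4974 + 912.786 = 6731.0834.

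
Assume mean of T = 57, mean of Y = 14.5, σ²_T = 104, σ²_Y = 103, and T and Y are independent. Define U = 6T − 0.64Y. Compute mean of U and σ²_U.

mean of U = 6·mean of T + (-0.64)·mean of Y = 6·57 + (-0.64)·14.5 = 332.72.
σ²_U = a²·σ²_T + b²·σ²_Y + 2ab·Cov(T, Y) with a = 6, b = -0.64.
Independence gives Cov(T, Y) = 0.
= 6²·104 + (-0.64)²·103 + 2·6·(-0.64)·0
= 3744 + 42.1888 + 0 = 3786.1888.

mean of U = 332.72, σ²_U = 3786.1888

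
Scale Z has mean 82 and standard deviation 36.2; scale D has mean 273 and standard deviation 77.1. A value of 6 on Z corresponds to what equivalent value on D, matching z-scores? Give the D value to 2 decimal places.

D = 111.13

z = (6 − 82)/36.2 ≈ -2.0994.
D = 273 + z·77.1 = 273 + (6 − 82)·77.1/36.2 ≈ 111.13.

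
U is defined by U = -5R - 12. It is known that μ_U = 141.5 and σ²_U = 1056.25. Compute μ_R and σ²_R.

From U = -5R - 12: μ_U = a·μ_R + b, so μ_R = (μ_U − b)/a = (141.5 − (-12))/(-5) = -30.7.
σ²_U = a²·σ²_R, so σ²_R = 1056.25/(-5)² = 42.25.

μ_R = -30.7, σ²_R = 42.25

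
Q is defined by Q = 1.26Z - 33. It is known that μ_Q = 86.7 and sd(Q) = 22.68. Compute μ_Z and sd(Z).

μ_Z = 95, sd(Z) = 18

From Q = 1.26Z - 33: μ_Q = a·μ_Z + b, so μ_Z = (μ_Q − b)/a = (86.7 − (-33))/1.26 = 95.
sd(Q) = |a|·sd(Z), so sd(Z) = 22.68/|1.26| = 18.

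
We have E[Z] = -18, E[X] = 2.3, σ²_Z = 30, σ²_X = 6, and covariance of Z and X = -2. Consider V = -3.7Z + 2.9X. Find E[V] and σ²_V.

E[V] = 73.27, σ²_V = 504.08

E[V] = (-3.7)·E[Z] + 2.9·E[X] = (-3.7)·(-18) + 2.9·2.3 = 73.27.
σ²_V = a²·σ²_Z + b²·σ²_X + 2ab·covariance of Z and X with a = -3.7, b = 2.9.
= (-3.7)²·30 + 2.9²·6 + 2·(-3.7)·2.9·(-2)
= 410.7 + 50.46 + 42.92 = 504.08.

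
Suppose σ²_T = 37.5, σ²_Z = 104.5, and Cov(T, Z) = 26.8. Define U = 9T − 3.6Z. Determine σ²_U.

σ²_U = a²·σ²_T + b²·σ²_Z + 2ab·Cov(T, Z) with a = 9, b = -3.6.
= 9²·37.5 + (-3.6)²·104.5 + 2·9·(-3.6)·26.8
= 3037.5 + 1354.32 + (-1736.64) = 2655.18.

σ²_U = 2655.18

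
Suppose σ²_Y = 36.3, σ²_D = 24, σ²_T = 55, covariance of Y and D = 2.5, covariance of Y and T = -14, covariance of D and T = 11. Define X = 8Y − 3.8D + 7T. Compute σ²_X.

σ²_X = 3059.56

σ²_X = a²·σ²_Y + b²·σ²_D + c²·σ²_T + 2ab·covariance of Y and D + 2ac·covariance of Y and T + 2bc·covariance of D and T, with a = 8, b = -3.8, c = 7.
= 2323.2 + 346.56 + 2695 + (-152) + (-1568) + (-585.2)
= 3059.56.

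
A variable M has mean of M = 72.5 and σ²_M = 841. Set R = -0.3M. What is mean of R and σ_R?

R = -0.3M is linear with a = -0.3, b = 0.
mean of R = a·mean of M + b = (-0.3)·72.5 = -21.75.
σ_M = √841 = 29.
σ_R = |a|·σ_M = |-0.3|·29 = 8.7.

mean of R = -21.75, σ_R = 8.7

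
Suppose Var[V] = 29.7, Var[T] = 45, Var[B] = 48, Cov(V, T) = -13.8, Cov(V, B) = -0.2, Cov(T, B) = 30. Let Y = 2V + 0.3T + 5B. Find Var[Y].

Var[Y] = a²·Var[V] + b²·Var[T] + c²·Var[B] + 2ab·Cov(V, T) + 2ac·Cov(V, B) + 2bc·Cov(T, B), with a = 2, b = 0.3, c = 5.
= 118.8 + 4.05 + 1200 + (-16.56) + (-4) + 90
= 1392.29.

Var[Y] = 1392.29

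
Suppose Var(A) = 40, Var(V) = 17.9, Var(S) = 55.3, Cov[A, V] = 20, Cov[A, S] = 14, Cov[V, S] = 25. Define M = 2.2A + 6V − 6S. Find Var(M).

Var(M) = 1187.2

Var(M) = a²·Var(A) + b²·Var(V) + c²·Var(S) + 2ab·Cov[A, V] + 2ac·Cov[A, S] + 2bc·Cov[V, S], with a = 2.2, b = 6, c = -6.
= 193.6 + 644.4 + 1990.8 + 528 + (-369.6) + (-1800)
= 1187.2.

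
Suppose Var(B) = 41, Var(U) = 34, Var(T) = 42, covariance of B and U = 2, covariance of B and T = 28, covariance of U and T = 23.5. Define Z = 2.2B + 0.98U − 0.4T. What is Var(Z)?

Var(Z) = 178.7336

Var(Z) = a²·Var(B) + b²·Var(U) + c²·Var(T) + 2ab·covariance of B and U + 2ac·covariance of B and T + 2bc·covariance of U and T, with a = 2.2, b = 0.98, c = -0.4.
= 198.44 + 32.6536 + 6.72 + 8.624 + (-49.28) + (-18.424)
= 178.7336.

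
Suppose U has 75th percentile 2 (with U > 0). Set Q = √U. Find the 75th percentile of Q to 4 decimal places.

√U is increasing, so P_{75}(Q) = g(P_{75}(U)) ≈ 1.4142.

75th percentile of Q = 1.4142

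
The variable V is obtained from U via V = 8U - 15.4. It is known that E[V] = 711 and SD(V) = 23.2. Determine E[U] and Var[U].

From V = 8U - 15.4: E[V] = a·E[U] + b, so E[U] = (E[V] − b)/a = (711 − (-15.4))/8 = 90.8.
Var[V] = 23.2² = 538.24.
Var[V] = a²·Var[U], so Var[U] = 538.24/8² = 8.41.

E[U] = 90.8, Var[U] = 8.41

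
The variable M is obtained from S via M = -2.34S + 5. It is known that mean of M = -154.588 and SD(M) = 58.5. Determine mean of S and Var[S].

From M = -2.34S + 5: mean of M = a·mean of S + b, so mean of S = (mean of M − b)/a = (-154.588 − 5)/(-2.34) = 68.2.
Var[M] = 58.5² = 3422.25.
Var[M] = a²·Var[S], so Var[S] = 3422.25/(-2.34)² = 625.

mean of S = 68.2, Var[S] = 625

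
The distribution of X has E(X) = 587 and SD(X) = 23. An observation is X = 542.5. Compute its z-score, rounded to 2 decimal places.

z = -1.93

z = (X − E(X)) / SD(X) = (542.5 − 587) / 23 ≈ -1.93.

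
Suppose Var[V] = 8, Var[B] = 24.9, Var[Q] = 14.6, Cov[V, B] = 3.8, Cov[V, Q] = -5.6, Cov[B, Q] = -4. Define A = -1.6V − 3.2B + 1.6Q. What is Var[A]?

Var[A] = a²·Var[V] + b²·Var[B] + c²·Var[Q] + 2ab·Cov[V, B] + 2ac·Cov[V, Q] + 2bc·Cov[B, Q], with a = -1.6, b = -3.2, c = 1.6.
= 20.48 + 254.976 + 37.376 + 38.912 + 28.672 + 40.96
= 421.376.

Var[A] = 421.376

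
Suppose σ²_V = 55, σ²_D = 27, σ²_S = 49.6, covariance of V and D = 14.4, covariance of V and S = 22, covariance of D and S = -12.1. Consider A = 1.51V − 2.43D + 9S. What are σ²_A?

σ²_A = a²·σ²_V + b²·σ²_D + c²·σ²_S + 2ab·covariance of V and D + 2ac·covariance of V and S + 2bc·covariance of D and S, with a = 1.51, b = -2.43, c = 9.
= 125.4055 + 159.4323 + 4017.6 + (-105.67584) + 597.96 + 529.254
= 5323.97596.

σ²_A = 5323.97596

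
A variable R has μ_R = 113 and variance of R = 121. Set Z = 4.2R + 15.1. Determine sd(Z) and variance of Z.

Z = 4.2R + 15.1 is linear with a = 4.2, b = 15.1.
sd(R) = √121 = 11.
sd(Z) = |a|·sd(R) = |4.2|·11 = 46.2.
variance of Z = a²·variance of R = 4.2²·121 = 2134.44 (the additive constant 15.1 does not affect variance).

sd(Z) = 46.2, variance of Z = 2134.44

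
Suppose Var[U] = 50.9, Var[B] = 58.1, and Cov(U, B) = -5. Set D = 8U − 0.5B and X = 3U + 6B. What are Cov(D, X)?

By bilinearity, Cov(D, X) = ac·Var[U] + bd·Var[B] + (ad+bc)·Cov(U, B), with a=8, b=-0.5, c=3, d=6.
ac·Var[U] = 8·3·50.9 = 1221.6
bd·Var[B] = (-0.5)·6·58.1 = -174.3
(ad+bc)·Cov(U, B) = (46.5)·(-5) = -232.5
Cov(D, X) = 1221.6 + (-174.3) + (-232.5) = 814.8.

Cov(D, X) = 814.8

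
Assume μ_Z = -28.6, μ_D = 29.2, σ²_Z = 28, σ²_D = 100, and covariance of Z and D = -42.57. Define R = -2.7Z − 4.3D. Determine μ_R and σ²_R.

μ_R = -48.34, σ²_R = 1064.6446

μ_R = (-2.7)·μ_Z + (-4.3)·μ_D = (-2.7)·(-28.6) + (-4.3)·29.2 = -48.34.
σ²_R = a²·σ²_Z + b²·σ²_D + 2ab·covariance of Z and D with a = -2.7, b = -4.3.
= (-2.7)²·28 + (-4.3)²·100 + 2·(-2.7)·(-4.3)·(-42.57)
= 204.12 + 1849 + (-988.4754) = 1064.6446.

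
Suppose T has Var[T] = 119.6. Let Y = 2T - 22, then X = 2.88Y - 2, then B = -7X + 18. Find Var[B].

Var[B] = 194434.00704

Var[Y] = 2²·119.6 = 478.4.
Var[X] = 2.88²·478.4 = 3968.04096.
Var[B] = (-7)²·3968.04096 = 194434.00704.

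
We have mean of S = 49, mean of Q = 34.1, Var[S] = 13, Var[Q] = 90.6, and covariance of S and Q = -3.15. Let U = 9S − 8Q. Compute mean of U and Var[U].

mean of U = 168.2, Var[U] = 7305

mean of U = 9·mean of S + (-8)·mean of Q = 9·49 + (-8)·34.1 = 168.2.
Var[U] = a²·Var[S] + b²·Var[Q] + 2ab·covariance of S and Q with a = 9, b = -8.
= 9²·13 + (-8)²·90.6 + 2·9·(-8)·(-3.15)
= 1053 + 5798.4 + 453.6 = 7305.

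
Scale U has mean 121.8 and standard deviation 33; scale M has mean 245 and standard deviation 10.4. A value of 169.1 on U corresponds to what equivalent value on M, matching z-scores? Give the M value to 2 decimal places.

z = (169.1 − 121.8)/33 ≈ 1.4333.
M = 245 + z·10.4 = 245 + (169.1 − 121.8)·10.4/33 ≈ 259.91.

M = 259.91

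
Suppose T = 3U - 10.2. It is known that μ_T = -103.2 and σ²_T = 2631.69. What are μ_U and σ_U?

From T = 3U - 10.2: μ_T = a·μ_U + b, so μ_U = (μ_T − b)/a = (-103.2 − (-10.2))/3 = -31.
σ_T = √2631.69 = 51.3.
σ_T = |a|·σ_U, so σ_U = 51.3/|3| = 17.1.

μ_U = -31, σ_U = 17.1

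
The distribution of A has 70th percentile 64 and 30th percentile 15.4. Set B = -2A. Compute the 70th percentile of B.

Since a = -2 < 0 the transformation is decreasing, reversing order: the 70th percentile of B corresponds to the 30th percentile of A.
So P_{70}(B) = a·P_{30}(A) + b = (-2)·15.4 = -30.8.

70th percentile of B = -30.8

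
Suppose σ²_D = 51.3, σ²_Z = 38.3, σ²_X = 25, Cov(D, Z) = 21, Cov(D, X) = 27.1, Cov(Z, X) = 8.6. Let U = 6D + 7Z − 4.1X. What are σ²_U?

σ²_U = 4080.79

σ²_U = a²·σ²_D + b²·σ²_Z + c²·σ²_X + 2ab·Cov(D, Z) + 2ac·Cov(D, X) + 2bc·Cov(Z, X), with a = 6, b = 7, c = -4.1.
= 1846.8 + 1876.7 + 420.25 + 1764 + (-1333.32) + (-493.64)
= 4080.79.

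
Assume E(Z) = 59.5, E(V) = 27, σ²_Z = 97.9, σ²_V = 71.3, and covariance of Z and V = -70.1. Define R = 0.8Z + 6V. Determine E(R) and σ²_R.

E(R) = 209.6, σ²_R = 1956.496

E(R) = 0.8·E(Z) + 6·E(V) = 0.8·59.5 + 6·27 = 209.6.
σ²_R = a²·σ²_Z + b²·σ²_V + 2ab·covariance of Z and V with a = 0.8, b = 6.
= 0.8²·97.9 + 6²·71.3 + 2·0.8·6·(-70.1)
= 62.656 + 2566.8 + (-672.96) = 1956.496.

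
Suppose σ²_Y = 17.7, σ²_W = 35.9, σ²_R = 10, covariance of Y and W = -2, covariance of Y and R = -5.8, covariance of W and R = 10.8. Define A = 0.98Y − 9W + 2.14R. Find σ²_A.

σ²_A = 2565.63156

σ²_A = a²·σ²_Y + b²·σ²_W + c²·σ²_R + 2ab·covariance of Y and W + 2ac·covariance of Y and R + 2bc·covariance of W and R, with a = 0.98, b = -9, c = 2.14.
= 16.99908 + 2907.9 + 45.796 + 35.28 + (-24.32752) + (-416.016)
= 2565.63156.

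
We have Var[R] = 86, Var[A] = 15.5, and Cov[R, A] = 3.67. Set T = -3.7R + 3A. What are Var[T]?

Var[T] = a²·Var[R] + b²·Var[A] + 2ab·Cov[R, A] with a = -3.7, b = 3.
= (-3.7)²·86 + 3²·15.5 + 2·(-3.7)·3·3.67
= 1177.34 + 139.5 + (-81.474) = 1235.366.

Var[T] = 1235.366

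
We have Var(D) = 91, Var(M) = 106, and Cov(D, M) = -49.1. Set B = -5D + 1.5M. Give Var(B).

Var(B) = 3250

Var(B) = a²·Var(D) + b²·Var(M) + 2ab·Cov(D, M) with a = -5, b = 1.5.
= (-5)²·91 + 1.5²·106 + 2·(-5)·1.5·(-49.1)
= 2275 + 238.5 + 736.5 = 3250.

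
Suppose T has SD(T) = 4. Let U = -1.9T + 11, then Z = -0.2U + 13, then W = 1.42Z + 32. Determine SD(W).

SD(W) = 2.1584

SD(U) = |-1.9|·4 = 7.6.
SD(Z) = |-0.2|·7.6 = 1.52.
SD(W) = |1.42|·1.52 = 2.1584.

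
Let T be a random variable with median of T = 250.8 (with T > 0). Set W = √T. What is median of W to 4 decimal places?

√T is monotone on this domain, so median of W = √(250.8) ≈ 15.8367.

median of W = 15.8367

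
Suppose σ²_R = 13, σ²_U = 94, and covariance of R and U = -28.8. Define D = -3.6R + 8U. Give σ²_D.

σ²_D = a²·σ²_R + b²·σ²_U + 2ab·covariance of R and U with a = -3.6, b = 8.
= (-3.6)²·13 + 8²·94 + 2·(-3.6)·8·(-28.8)
= 168.48 + 6016 + 1658.88 = 7843.36.

σ²_D = 7843.36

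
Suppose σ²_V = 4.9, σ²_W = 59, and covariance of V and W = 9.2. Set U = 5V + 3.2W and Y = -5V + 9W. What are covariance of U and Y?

By bilinearity, covariance of U and Y = ac·σ²_V + bd·σ²_W + (ad+bc)·covariance of V and W, with a=5, b=3.2, c=-5, d=9.
ac·σ²_V = 5·(-5)·4.9 = -122.5
bd·σ²_W = 3.2·9·59 = 1699.2
(ad+bc)·covariance of V and W = (29)·9.2 = 266.8
covariance of U and Y = -122.5 + 1699.2 + 266.8 = 1843.5.

covariance of U and Y = 1843.5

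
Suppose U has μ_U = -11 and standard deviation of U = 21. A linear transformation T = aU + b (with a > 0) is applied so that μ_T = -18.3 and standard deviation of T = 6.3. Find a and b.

a = 0.3, b = -15

standard deviation of T = a·standard deviation of U (a > 0), so a = 6.3/21 = 0.3.
μ_T = a·μ_U + b, so b = -18.3 − 0.3·(-11) = -15.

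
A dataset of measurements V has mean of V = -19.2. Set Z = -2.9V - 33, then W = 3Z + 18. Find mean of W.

mean of Z = (-2.9)·(-19.2) + (-33) = 22.68.
mean of W = 3·22.68 + 18 = 86.04.

mean of W = 86.04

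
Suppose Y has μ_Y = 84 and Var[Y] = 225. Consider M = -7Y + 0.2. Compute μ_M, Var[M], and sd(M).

μ_M = -587.8, Var[M] = 11025, sd(M) = 105

M = -7Y + 0.2 is linear with a = -7, b = 0.2.
μ_M = a·μ_Y + b = (-7)·84 + 0.2 = -587.8.
Var[M] = a²·Var[Y] = (-7)²·225 = 11025 (the additive constant 0.2 does not affect variance).
sd(Y) = √225 = 15.
sd(M) = |a|·sd(Y) = |-7|·15 = 105.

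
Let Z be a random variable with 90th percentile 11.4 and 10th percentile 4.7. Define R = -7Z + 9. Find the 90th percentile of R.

Since a = -7 < 0 the transformation is decreasing, reversing order: the 90th percentile of R corresponds to the 10th percentile of Z.
So P_{90}(R) = a·P_{10}(Z) + b = (-7)·4.7 + 9 = -23.9.

90th percentile of R = -23.9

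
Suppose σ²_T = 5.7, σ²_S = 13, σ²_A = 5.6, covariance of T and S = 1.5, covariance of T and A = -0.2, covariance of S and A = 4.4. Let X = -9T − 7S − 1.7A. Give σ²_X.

σ²_X = a²·σ²_T + b²·σ²_S + c²·σ²_A + 2ab·covariance of T and S + 2ac·covariance of T and A + 2bc·covariance of S and A, with a = -9, b = -7, c = -1.7.
= 461.7 + 637 + 16.184 + 189 + (-6.12) + 104.72
= 1402.484.

σ²_X = 1402.484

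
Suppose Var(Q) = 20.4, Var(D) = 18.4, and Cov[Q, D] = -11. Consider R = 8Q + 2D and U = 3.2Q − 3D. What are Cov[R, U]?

Cov[R, U] = 605.44

By bilinearity, Cov[R, U] = ac·Var(Q) + bd·Var(D) + (ad+bc)·Cov[Q, D], with a=8, b=2, c=3.2, d=-3.
ac·Var(Q) = 8·3.2·20.4 = 522.24
bd·Var(D) = 2·(-3)·18.4 = -110.4
(ad+bc)·Cov[Q, D] = (-17.6)·(-11) = 193.6
Cov[R, U] = 522.24 + (-110.4) + 193.6 = 605.44.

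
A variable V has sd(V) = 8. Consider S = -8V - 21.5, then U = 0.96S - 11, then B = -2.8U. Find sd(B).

sd(B) = 172.032

sd(S) = |-8|·8 = 64.
sd(U) = |0.96|·64 = 61.44.
sd(B) = |-2.8|·61.44 = 172.032.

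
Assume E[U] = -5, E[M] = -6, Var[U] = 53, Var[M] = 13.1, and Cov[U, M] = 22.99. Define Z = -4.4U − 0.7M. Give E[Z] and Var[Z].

E[Z] = (-4.4)·E[U] + (-0.7)·E[M] = (-4.4)·(-5) + (-0.7)·(-6) = 26.2.
Var[Z] = a²·Var[U] + b²·Var[M] + 2ab·Cov[U, M] with a = -4.4, b = -0.7.
= (-4.4)²·53 + (-0.7)²·13.1 + 2·(-4.4)·(-0.7)·22.99
= 1026.08 + 6.419 + 141.6184 = 1174.1174.

E[Z] = 26.2, Var[Z] = 1174.1174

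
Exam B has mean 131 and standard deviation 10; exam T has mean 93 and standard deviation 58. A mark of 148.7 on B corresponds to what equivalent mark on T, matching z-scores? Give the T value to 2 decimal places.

z = (148.7 − 131)/10 = 1.77.
T = 93 + z·58 = 93 + (148.7 − 131)·58/10 = 195.66.

T = 195.66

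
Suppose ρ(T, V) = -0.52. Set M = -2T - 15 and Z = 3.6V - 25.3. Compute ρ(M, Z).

ρ(M, Z) = 0.52

Linear rescalings preserve |correlation|; the slopes -2 and 3.6 have opposite signs, so the correlation flips sign: ρ(M, Z) = −ρ(T, V) = 0.52.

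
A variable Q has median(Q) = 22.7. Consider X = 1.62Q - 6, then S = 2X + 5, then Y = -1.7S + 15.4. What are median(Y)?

median(Y) = -97.7316

median(X) = 1.62·22.7 + (-6) = 30.774.
median(S) = 2·30.774 + 5 = 66.548.
median(Y) = (-1.7)·66.548 + 15.4 = -97.7316.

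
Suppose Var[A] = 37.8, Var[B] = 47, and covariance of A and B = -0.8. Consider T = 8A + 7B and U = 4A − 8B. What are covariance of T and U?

By bilinearity, covariance of T and U = ac·Var[A] + bd·Var[B] + (ad+bc)·covariance of A and B, with a=8, b=7, c=4, d=-8.
ac·Var[A] = 8·4·37.8 = 1209.6
bd·Var[B] = 7·(-8)·47 = -2632
(ad+bc)·covariance of A and B = (-36)·(-0.8) = 28.8
covariance of T and U = 1209.6 + (-2632) + 28.8 = -1393.6.

covariance of T and U = -1393.6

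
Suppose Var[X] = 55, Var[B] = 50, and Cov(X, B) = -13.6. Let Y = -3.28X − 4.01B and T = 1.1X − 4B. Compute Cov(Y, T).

Cov(Y, T) = 485.1176

By bilinearity, Cov(Y, T) = ac·Var[X] + bd·Var[B] + (ad+bc)·Cov(X, B), with a=-3.28, b=-4.01, c=1.1, d=-4.
ac·Var[X] = (-3.28)·1.1·55 = -198.44
bd·Var[B] = (-4.01)·(-4)·50 = 802
(ad+bc)·Cov(X, B) = (8.709)·(-13.6) = -118.4424
Cov(Y, T) = -198.44 + 802 + (-118.4424) = 485.1176.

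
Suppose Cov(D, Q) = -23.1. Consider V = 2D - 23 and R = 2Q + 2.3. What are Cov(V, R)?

Cov(V, R) = -92.4

Cov(V, R) = a·c·Cov(D, Q) = 2·2·(-23.1) = -92.4. Additive constants drop out.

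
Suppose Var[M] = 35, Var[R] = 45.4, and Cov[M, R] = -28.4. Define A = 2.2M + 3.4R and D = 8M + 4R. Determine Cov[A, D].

By bilinearity, Cov[A, D] = ac·Var[M] + bd·Var[R] + (ad+bc)·Cov[M, R], with a=2.2, b=3.4, c=8, d=4.
ac·Var[M] = 2.2·8·35 = 616
bd·Var[R] = 3.4·4·45.4 = 617.44
(ad+bc)·Cov[M, R] = (36)·(-28.4) = -1022.4
Cov[A, D] = 616 + 617.44 + (-1022.4) = 211.04.

Cov[A, D] = 211.04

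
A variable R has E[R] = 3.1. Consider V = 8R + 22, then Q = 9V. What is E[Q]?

E[V] = 8·3.1 + 22 = 46.8.
E[Q] = 9·46.8 = 421.2.

E[Q] = 421.2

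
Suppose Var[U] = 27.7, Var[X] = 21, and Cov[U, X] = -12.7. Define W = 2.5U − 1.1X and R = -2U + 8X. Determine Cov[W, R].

By bilinearity, Cov[W, R] = ac·Var[U] + bd·Var[X] + (ad+bc)·Cov[U, X], with a=2.5, b=-1.1, c=-2, d=8.
ac·Var[U] = 2.5·(-2)·27.7 = -138.5
bd·Var[X] = (-1.1)·8·21 = -184.8
(ad+bc)·Cov[U, X] = (22.2)·(-12.7) = -281.94
Cov[W, R] = -138.5 + (-184.8) + (-281.94) = -605.24.

Cov[W, R] = -605.24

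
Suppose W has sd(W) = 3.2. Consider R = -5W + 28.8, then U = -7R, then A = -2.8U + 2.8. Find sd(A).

sd(R) = |-5|·3.2 = 16.
sd(U) = |-7|·16 = 112.
sd(A) = |-2.8|·112 = 313.6.

sd(A) = 313.6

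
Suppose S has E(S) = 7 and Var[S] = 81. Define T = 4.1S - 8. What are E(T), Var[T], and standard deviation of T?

E(T) = 20.7, Var[T] = 1361.61, standard deviation of T = 36.9

T = 4.1S - 8 is linear with a = 4.1, b = -8.
E(T) = a·E(S) + b = 4.1·7 + (-8) = 20.7.
Var[T] = a²·Var[S] = 4.1²·81 = 1361.61 (the additive constant -8 does not affect variance).
standard deviation of S = √81 = 9.
standard deviation of T = |a|·standard deviation of S = |4.1|·9 = 36.9.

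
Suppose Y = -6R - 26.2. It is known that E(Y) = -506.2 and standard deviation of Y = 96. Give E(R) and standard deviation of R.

From Y = -6R - 26.2: E(Y) = a·E(R) + b, so E(R) = (E(Y) − b)/a = (-506.2 − (-26.2))/(-6) = 80.
standard deviation of Y = |a|·standard deviation of R, so standard deviation of R = 96/|-6| = 16.

E(R) = 80, standard deviation of R = 16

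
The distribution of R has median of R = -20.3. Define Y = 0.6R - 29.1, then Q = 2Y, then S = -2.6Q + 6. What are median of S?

median of S = 220.656

median of Y = 0.6·(-20.3) + (-29.1) = -41.28.
median of Q = 2·(-41.28) = -82.56.
median of S = (-2.6)·(-82.56) + 6 = 220.656.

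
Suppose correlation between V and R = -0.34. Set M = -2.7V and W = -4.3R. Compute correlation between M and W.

correlation between M and W = -0.34

Linear rescalings preserve correlation up to sign; here the slopes -2.7 and -4.3 have the same sign, so correlation between M and W = correlation between V and R = -0.34.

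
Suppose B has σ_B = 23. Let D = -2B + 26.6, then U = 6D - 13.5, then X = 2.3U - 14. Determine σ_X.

σ_X = 634.8

σ_D = |-2|·23 = 46.
σ_U = |6|·46 = 276.
σ_X = |2.3|·276 = 634.8.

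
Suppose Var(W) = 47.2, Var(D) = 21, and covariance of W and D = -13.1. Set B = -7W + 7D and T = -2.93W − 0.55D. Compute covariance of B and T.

By bilinearity, covariance of B and T = ac·Var(W) + bd·Var(D) + (ad+bc)·covariance of W and D, with a=-7, b=7, c=-2.93, d=-0.55.
ac·Var(W) = (-7)·(-2.93)·47.2 = 968.072
bd·Var(D) = 7·(-0.55)·21 = -80.85
(ad+bc)·covariance of W and D = (-16.66)·(-13.1) = 218.246
covariance of B and T = 968.072 + (-80.85) + 218.246 = 1105.468.

covariance of B and T = 1105.468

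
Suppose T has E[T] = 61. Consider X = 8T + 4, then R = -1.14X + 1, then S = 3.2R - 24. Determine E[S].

E[S] = -1815.616

E[X] = 8·61 + 4 = 492.
E[R] = (-1.14)·492 + 1 = -559.88.
E[S] = 3.2·(-559.88) + (-24) = -1815.616.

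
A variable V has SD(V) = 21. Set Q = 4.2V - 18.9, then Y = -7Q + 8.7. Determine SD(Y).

SD(Q) = |4.2|·21 = 88.2.
SD(Y) = |-7|·88.2 = 617.4.

SD(Y) = 617.4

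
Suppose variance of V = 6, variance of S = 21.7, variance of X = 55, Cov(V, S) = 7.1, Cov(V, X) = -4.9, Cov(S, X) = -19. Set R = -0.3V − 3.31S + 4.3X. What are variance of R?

variance of R = a²·variance of V + b²·variance of S + c²·variance of X + 2ab·Cov(V, S) + 2ac·Cov(V, X) + 2bc·Cov(S, X), with a = -0.3, b = -3.31, c = 4.3.
= 0.54 + 237.74737 + 1016.95 + 14.1006 + 12.642 + 540.854
= 1822.83397.

variance of R = 1822.83397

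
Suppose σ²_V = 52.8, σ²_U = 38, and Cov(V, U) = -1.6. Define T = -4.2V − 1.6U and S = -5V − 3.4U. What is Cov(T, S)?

Cov(T, S) = 1279.872

By bilinearity, Cov(T, S) = ac·σ²_V + bd·σ²_U + (ad+bc)·Cov(V, U), with a=-4.2, b=-1.6, c=-5, d=-3.4.
ac·σ²_V = (-4.2)·(-5)·52.8 = 1108.8
bd·σ²_U = (-1.6)·(-3.4)·38 = 206.72
(ad+bc)·Cov(V, U) = (22.28)·(-1.6) = -35.648
Cov(T, S) = 1108.8 + 206.72 + (-35.648) = 1279.872.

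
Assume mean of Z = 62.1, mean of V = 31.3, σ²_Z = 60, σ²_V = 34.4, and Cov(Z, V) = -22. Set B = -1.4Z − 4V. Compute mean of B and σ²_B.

mean of B = (-1.4)·mean of Z + (-4)·mean of V = (-1.4)·62.1 + (-4)·31.3 = -212.14.
σ²_B = a²·σ²_Z + b²·σ²_V + 2ab·Cov(Z, V) with a = -1.4, b = -4.
= (-1.4)²·60 + (-4)²·34.4 + 2·(-1.4)·(-4)·(-22)
= 117.6 + 550.4 + (-246.4) = 421.6.

mean of B = -212.14, σ²_B = 421.6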